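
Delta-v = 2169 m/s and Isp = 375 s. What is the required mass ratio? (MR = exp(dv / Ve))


Ve = 375 * 9.81 = 3678.75 m/s
MR = exp(2169 / 3678.75) = 1.803

1.803


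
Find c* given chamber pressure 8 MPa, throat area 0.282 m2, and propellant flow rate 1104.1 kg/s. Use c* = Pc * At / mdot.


c* = 8e6 * 0.282 / 1104.1 = 2043 m/s

2043 m/s


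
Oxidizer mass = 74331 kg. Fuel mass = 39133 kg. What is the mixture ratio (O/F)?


MR = 74331 / 39133 = 1.9

1.9


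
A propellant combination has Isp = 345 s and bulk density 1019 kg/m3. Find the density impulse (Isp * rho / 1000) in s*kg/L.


rho*Isp = 345 * 1019 / 1000 = 352 s*kg/L

352 s*kg/L


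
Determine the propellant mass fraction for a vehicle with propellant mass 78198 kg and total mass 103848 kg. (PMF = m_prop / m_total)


PMF = 78198 / 103848 = 0.753

0.753


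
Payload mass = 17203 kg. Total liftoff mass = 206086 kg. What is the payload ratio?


PR = 17203 / 206086 = 0.0835

0.0835


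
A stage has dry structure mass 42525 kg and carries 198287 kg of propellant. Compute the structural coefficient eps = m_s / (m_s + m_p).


eps = 42525 / (42525 + 198287) = 0.1766

0.1766


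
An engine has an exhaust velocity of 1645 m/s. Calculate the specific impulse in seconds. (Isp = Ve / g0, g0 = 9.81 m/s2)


Isp = Ve / g0 = 1645 / 9.81 = 167.7 s

167.7 s


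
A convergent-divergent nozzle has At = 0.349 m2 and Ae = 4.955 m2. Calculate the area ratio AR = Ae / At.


AR = 4.955 / 0.349 = 14.2

14.2


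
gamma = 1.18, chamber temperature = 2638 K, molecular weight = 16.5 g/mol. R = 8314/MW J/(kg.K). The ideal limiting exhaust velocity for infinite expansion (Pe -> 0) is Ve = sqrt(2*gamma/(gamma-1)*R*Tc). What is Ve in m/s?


R = 8314 / 16.5 = 503.88 J/(kg.K)
Ve = sqrt(2 * 1.18 / (1.18 - 1) * 503.88 * 2638) = 4175 m/s

4175 m/s


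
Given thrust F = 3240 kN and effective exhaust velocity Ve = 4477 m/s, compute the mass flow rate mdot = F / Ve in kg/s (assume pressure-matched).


mdot = F / Ve = 3240000 / 4477 = 723.7 kg/s

723.7 kg/s


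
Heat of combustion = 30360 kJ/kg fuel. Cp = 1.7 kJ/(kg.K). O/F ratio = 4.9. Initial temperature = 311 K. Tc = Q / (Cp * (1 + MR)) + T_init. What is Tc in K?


Tc = 30360 / (1.7 * (1 + 4.9)) + 311 = 3338 K

3338 K


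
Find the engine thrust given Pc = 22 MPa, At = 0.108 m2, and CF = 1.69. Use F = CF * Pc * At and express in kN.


F = 1.69 * 22e6 * 0.108 = 4.0154e+06 N = 4015.4 kN

4015.4 kN


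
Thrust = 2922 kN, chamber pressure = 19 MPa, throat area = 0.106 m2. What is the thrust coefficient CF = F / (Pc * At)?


CF = 2922000 / (19e6 * 0.106) = 1.45

1.45


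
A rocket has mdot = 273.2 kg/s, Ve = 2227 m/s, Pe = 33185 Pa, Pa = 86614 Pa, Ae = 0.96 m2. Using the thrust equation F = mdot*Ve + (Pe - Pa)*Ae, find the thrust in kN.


F = 273.2 * 2227 + (33185 - 86614) * 0.96 = 557125.0 N = 557.1 kN

557.1 kN


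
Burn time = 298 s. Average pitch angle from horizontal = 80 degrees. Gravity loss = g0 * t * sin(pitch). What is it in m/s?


GL = 9.81 * 298 * sin(80 deg) = 2879 m/s

2879 m/s


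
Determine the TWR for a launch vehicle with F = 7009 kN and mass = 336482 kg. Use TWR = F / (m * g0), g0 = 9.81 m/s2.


TWR = 7009000 / (336482 * 9.81) = 2.12

2.12


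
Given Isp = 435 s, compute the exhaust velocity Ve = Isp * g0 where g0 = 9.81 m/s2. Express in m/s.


Ve = Isp * g0 = 435 * 9.81 = 4267.4 m/s

4267.4 m/s


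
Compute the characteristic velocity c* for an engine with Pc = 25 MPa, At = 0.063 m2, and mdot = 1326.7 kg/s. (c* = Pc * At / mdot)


c* = 25e6 * 0.063 / 1326.7 = 1187 m/s

1187 m/s


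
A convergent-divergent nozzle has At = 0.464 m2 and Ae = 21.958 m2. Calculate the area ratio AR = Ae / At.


AR = 21.958 / 0.464 = 47.3

47.3


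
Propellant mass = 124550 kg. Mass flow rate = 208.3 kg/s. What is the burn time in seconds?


tb = 124550 / 208.3 = 597.9 s

597.9 s


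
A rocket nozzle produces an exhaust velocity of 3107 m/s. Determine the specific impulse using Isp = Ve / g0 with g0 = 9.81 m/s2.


Isp = Ve / g0 = 3107 / 9.81 = 316.7 s

316.7 s


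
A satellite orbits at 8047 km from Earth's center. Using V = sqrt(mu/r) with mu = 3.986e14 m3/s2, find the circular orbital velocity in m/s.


V = sqrt(3.986e14 / 8047000) = 7038 m/s

7038 m/s


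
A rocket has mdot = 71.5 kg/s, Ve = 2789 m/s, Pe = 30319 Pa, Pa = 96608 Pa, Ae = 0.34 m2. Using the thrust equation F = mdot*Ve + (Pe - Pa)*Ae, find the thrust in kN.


F = 71.5 * 2789 + (30319 - 96608) * 0.34 = 176875.0 N = 176.9 kN

176.9 kN


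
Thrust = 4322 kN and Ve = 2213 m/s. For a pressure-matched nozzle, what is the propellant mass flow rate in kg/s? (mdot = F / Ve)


mdot = F / Ve = 4322000 / 2213 = 1953.0 kg/s

1953.0 kg/s


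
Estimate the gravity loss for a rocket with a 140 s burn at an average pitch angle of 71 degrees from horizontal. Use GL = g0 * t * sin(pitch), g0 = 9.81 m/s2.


GL = 9.81 * 140 * sin(71 deg) = 1299 m/s

1299 m/s


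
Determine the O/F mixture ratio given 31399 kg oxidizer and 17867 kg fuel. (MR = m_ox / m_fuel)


MR = 31399 / 17867 = 1.76

1.76


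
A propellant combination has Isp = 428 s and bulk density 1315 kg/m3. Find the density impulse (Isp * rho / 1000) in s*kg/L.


rho*Isp = 428 * 1315 / 1000 = 563 s*kg/L

563 s*kg/L


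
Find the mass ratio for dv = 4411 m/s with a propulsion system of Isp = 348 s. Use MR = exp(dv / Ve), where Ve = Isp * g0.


Ve = 348 * 9.81 = 3413.88 m/s
MR = exp(4411 / 3413.88) = 3.64

3.64


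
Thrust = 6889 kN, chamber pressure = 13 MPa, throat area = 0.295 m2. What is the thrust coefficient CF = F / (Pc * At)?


CF = 6889000 / (13e6 * 0.295) = 1.8

1.8


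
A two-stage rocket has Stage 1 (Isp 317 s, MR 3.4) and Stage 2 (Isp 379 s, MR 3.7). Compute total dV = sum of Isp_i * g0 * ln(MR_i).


dV1 = 317 * 9.81 * ln(3.4) = 3805.7 m/s
dV2 = 379 * 9.81 * ln(3.7) = 4864.4 m/s
Total dV = 3805.7 + 4864.4 = 8670.1 m/s ~ 8670 m/s

8670 m/s


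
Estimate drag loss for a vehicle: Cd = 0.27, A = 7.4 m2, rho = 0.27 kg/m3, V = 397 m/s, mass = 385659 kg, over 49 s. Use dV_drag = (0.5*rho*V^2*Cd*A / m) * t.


D = 0.5 * 0.27 * 397^2 * 0.27 * 7.4 = 42511.88 N
a = 42511.88 / 385659 = 0.1102 m/s2
dV = 0.1102 * 49 = 5.4 m/s

5.4 m/s


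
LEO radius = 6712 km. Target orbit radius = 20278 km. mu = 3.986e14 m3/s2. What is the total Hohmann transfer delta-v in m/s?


V1 = sqrt(mu/r1) = 7706.24 m/s
dV1 = V1*(sqrt(2*r2/(r1+r2)) - 1) = 1740.21 m/s
V2 = sqrt(mu/r2) = 4433.6 m/s
dV2 = V2*(1 - sqrt(2*r1/(r1+r2))) = 1306.83 m/s
Total dV = 3047 m/s

3047 m/s


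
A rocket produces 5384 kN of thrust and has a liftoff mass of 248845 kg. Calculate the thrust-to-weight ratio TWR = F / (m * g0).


TWR = 5384000 / (248845 * 9.81) = 2.21

2.21


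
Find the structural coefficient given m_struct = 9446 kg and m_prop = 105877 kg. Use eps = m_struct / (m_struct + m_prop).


eps = 9446 / (9446 + 105877) = 0.0819

0.0819


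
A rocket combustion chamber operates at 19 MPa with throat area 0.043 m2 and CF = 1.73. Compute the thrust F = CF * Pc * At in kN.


F = 1.73 * 19e6 * 0.043 = 1.4134e+06 N = 1413.4 kN

1413.4 kN


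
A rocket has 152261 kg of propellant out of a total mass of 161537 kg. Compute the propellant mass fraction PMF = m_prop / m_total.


PMF = 152261 / 161537 = 0.943

0.943


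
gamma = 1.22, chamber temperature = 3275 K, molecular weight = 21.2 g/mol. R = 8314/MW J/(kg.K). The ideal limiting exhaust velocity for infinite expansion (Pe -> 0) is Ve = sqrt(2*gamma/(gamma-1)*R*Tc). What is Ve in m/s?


R = 8314 / 21.2 = 392.17 J/(kg.K)
Ve = sqrt(2 * 1.22 / (1.22 - 1) * 392.17 * 3275) = 3774 m/s

3774 m/s


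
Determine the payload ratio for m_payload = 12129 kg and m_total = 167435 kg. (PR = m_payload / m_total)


PR = 12129 / 167435 = 0.0724

0.0724


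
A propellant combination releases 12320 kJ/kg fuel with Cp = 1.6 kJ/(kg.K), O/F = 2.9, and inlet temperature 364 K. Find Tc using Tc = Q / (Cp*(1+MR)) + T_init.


Tc = 12320 / (1.6 * (1 + 2.9)) + 364 = 2338 K

2338 K


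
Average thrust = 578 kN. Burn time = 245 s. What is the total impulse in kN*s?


It = 578 * 245 = 141610 kN*s

141610 kN*s


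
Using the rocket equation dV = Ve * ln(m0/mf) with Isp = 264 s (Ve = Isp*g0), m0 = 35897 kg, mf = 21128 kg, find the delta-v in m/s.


Ve = 264 * 9.81 = 2589.84 m/s
dV = 2589.84 * ln(35897/21128) = 1373 m/s

1373 m/s


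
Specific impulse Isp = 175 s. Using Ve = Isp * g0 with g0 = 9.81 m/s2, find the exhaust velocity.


Ve = Isp * g0 = 175 * 9.81 = 1716.8 m/s

1716.8 m/s


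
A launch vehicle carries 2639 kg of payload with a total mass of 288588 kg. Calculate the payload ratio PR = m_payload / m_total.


PR = 2639 / 288588 = 0.0091

0.0091


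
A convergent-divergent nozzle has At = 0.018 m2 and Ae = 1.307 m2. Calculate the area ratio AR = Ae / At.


AR = 1.307 / 0.018 = 72.6

72.6


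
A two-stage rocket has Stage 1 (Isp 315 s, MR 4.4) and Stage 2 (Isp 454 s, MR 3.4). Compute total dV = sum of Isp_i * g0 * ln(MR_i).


dV1 = 315 * 9.81 * ln(4.4) = 4578.4 m/s
dV2 = 454 * 9.81 * ln(3.4) = 5450.4 m/s
Total dV = 4578.4 + 5450.4 = 10028.8 m/s ~ 10029 m/s

10029 m/s


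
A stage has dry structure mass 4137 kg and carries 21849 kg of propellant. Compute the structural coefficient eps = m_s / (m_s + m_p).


eps = 4137 / (4137 + 21849) = 0.1592

0.1592


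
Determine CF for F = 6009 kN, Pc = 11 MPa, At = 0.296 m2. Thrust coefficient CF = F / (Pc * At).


CF = 6009000 / (11e6 * 0.296) = 1.85

1.85


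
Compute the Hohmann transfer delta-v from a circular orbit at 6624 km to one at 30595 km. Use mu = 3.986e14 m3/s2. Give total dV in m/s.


V1 = sqrt(mu/r1) = 7757.26 m/s
dV1 = V1*(sqrt(2*r2/(r1+r2)) - 1) = 2189.15 m/s
V2 = sqrt(mu/r2) = 3609.47 m/s
dV2 = V2*(1 - sqrt(2*r1/(r1+r2))) = 1456.01 m/s
Total dV = 3645 m/s

3645 m/s


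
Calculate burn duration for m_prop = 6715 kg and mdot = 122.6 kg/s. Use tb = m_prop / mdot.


tb = 6715 / 122.6 = 54.8 s

54.8 s


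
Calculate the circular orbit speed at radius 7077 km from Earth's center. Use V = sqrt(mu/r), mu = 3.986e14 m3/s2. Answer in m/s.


V = sqrt(3.986e14 / 7077000) = 7505 m/s

7505 m/s


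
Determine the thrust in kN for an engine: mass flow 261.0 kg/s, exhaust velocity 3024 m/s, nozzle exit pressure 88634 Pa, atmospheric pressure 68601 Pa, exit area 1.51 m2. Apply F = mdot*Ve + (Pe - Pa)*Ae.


F = 261.0 * 3024 + (88634 - 68601) * 1.51 = 819514.0 N = 819.5 kN

819.5 kN


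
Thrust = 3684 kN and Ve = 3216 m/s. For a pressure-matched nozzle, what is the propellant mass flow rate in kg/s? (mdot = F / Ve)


mdot = F / Ve = 3684000 / 3216 = 1145.5 kg/s

1145.5 kg/s


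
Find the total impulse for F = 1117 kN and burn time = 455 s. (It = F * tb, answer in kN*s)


It = 1117 * 455 = 508235 kN*s

508235 kN*s


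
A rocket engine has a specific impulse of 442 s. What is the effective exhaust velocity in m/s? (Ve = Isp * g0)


Ve = Isp * g0 = 442 * 9.81 = 4336.0 m/s

4336.0 m/s


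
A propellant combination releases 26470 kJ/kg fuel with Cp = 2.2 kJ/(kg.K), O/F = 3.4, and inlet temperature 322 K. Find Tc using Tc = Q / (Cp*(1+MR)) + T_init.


Tc = 26470 / (2.2 * (1 + 3.4)) + 322 = 3057 K

3057 K


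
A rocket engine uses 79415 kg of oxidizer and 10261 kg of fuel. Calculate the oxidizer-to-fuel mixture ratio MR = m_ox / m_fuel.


MR = 79415 / 10261 = 7.74

7.74


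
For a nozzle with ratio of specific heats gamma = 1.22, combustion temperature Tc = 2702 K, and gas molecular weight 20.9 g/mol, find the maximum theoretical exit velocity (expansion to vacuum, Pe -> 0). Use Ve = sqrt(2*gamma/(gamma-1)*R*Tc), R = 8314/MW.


R = 8314 / 20.9 = 397.8 J/(kg.K)
Ve = sqrt(2 * 1.22 / (1.22 - 1) * 397.8 * 2702) = 3453 m/s

3453 m/s


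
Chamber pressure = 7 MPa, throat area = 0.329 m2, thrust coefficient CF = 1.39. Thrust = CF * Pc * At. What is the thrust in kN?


F = 1.39 * 7e6 * 0.329 = 3.2012e+06 N = 3201.2 kN

3201.2 kN


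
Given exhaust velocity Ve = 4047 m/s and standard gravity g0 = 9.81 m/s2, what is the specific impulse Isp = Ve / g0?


Isp = Ve / g0 = 4047 / 9.81 = 412.5 s

412.5 s


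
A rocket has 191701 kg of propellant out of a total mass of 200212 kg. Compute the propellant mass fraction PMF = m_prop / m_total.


PMF = 191701 / 200212 = 0.957

0.957


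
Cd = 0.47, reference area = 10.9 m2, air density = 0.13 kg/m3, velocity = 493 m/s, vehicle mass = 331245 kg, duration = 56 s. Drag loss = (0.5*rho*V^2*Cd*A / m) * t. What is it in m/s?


D = 0.5 * 0.13 * 493^2 * 0.47 * 10.9 = 80934.1 N
a = 80934.1 / 331245 = 0.2443 m/s2
dV = 0.2443 * 56 = 13.7 m/s

13.7 m/s


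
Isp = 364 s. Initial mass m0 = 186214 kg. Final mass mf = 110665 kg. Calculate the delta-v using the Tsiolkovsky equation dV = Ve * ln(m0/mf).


Ve = 364 * 9.81 = 3570.84 m/s
dV = 3570.84 * ln(186214/110665) = 1858 m/s

1858 m/s


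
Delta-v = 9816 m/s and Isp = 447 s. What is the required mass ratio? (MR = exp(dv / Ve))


Ve = 447 * 9.81 = 4385.07 m/s
MR = exp(9816 / 4385.07) = 9.379

9.379


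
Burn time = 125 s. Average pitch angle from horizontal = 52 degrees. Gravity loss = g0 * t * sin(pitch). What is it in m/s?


GL = 9.81 * 125 * sin(52 deg) = 966 m/s

966 m/s


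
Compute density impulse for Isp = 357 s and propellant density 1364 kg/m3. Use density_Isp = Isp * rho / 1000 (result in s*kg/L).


rho*Isp = 357 * 1364 / 1000 = 487 s*kg/L

487 s*kg/L


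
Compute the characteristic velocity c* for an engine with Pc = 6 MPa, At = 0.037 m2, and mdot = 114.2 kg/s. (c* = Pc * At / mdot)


c* = 6e6 * 0.037 / 114.2 = 1944 m/s

1944 m/s


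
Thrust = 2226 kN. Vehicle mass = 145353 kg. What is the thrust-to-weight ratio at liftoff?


TWR = 2226000 / (145353 * 9.81) = 1.56

1.56


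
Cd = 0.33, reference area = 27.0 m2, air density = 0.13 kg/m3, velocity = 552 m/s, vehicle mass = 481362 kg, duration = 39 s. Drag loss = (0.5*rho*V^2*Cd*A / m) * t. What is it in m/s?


D = 0.5 * 0.13 * 552^2 * 0.33 * 27.0 = 176469.32 N
a = 176469.32 / 481362 = 0.3666 m/s2
dV = 0.3666 * 39 = 14.3 m/s

14.3 m/s


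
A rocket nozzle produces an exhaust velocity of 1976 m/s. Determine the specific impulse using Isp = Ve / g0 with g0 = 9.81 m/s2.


Isp = Ve / g0 = 1976 / 9.81 = 201.4 s

201.4 s


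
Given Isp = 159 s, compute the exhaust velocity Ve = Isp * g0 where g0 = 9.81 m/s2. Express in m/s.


Ve = Isp * g0 = 159 * 9.81 = 1559.8 m/s

1559.8 m/s


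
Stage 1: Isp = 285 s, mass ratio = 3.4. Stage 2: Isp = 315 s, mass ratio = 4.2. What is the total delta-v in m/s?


dV1 = 285 * 9.81 * ln(3.4) = 3421.5 m/s
dV2 = 315 * 9.81 * ln(4.2) = 4434.6 m/s
Total dV = 3421.5 + 4434.6 = 7856.1 m/s ~ 7856 m/s

7856 m/s


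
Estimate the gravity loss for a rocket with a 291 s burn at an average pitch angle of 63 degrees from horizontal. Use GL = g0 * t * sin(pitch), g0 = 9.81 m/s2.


GL = 9.81 * 291 * sin(63 deg) = 2544 m/s

2544 m/s


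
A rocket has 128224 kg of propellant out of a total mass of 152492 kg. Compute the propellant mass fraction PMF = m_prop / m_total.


PMF = 128224 / 152492 = 0.841

0.841


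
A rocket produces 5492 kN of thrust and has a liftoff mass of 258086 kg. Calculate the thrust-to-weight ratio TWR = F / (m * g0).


TWR = 5492000 / (258086 * 9.81) = 2.17

2.17


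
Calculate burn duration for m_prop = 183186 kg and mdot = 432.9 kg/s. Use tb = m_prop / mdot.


tb = 183186 / 432.9 = 423.2 s

423.2 s


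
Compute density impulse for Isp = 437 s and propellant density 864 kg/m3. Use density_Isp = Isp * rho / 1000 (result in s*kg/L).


rho*Isp = 437 * 864 / 1000 = 378 s*kg/L

378 s*kg/L


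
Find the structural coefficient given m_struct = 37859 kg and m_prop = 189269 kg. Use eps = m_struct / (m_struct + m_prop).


eps = 37859 / (37859 + 189269) = 0.1667

0.1667


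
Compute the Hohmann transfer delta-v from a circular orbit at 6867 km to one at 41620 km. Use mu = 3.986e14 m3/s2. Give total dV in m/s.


V1 = sqrt(mu/r1) = 7618.77 m/s
dV1 = V1*(sqrt(2*r2/(r1+r2)) - 1) = 2363.71 m/s
V2 = sqrt(mu/r2) = 3094.69 m/s
dV2 = V2*(1 - sqrt(2*r1/(r1+r2))) = 1447.66 m/s
Total dV = 3811 m/s

3811 m/s


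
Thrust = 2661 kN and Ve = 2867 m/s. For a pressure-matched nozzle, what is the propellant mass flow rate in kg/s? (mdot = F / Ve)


mdot = F / Ve = 2661000 / 2867 = 928.1 kg/s

928.1 kg/s


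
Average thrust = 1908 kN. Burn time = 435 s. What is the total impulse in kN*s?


It = 1908 * 435 = 829980 kN*s

829980 kN*s


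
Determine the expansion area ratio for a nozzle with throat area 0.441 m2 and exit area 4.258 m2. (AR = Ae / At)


AR = 4.258 / 0.441 = 9.7

9.7


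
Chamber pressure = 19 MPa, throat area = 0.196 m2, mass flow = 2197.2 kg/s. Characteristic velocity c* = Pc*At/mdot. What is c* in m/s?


c* = 19e6 * 0.196 / 2197.2 = 1695 m/s

1695 m/s


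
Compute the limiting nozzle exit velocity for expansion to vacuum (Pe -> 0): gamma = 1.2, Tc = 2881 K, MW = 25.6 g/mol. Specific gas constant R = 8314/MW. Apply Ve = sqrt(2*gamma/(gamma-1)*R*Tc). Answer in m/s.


R = 8314 / 25.6 = 324.77 J/(kg.K)
Ve = sqrt(2 * 1.2 / (1.2 - 1) * 324.77 * 2881) = 3351 m/s

3351 m/s


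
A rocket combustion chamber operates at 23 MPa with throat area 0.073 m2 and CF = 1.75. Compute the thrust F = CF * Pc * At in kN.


F = 1.75 * 23e6 * 0.073 = 2.9382e+06 N = 2938.2 kN

2938.2 kN


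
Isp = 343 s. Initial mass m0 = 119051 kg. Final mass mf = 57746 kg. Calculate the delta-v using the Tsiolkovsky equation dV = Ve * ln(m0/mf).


Ve = 343 * 9.81 = 3364.83 m/s
dV = 3364.83 * ln(119051/57746) = 2434 m/s

2434 m/s


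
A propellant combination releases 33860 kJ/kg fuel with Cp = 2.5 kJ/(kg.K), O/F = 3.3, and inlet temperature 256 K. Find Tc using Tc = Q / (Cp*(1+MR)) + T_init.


Tc = 33860 / (2.5 * (1 + 3.3)) + 256 = 3406 K

3406 K


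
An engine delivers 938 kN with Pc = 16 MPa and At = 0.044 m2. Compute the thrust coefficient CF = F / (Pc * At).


CF = 938000 / (16e6 * 0.044) = 1.33

1.33


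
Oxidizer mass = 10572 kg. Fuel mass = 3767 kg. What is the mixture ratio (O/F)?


MR = 10572 / 3767 = 2.81

2.81


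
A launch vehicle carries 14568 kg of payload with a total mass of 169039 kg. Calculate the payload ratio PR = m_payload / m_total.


PR = 14568 / 169039 = 0.0862

0.0862


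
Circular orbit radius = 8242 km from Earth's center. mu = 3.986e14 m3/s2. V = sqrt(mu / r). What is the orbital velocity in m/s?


V = sqrt(3.986e14 / 8242000) = 6954 m/s

6954 m/s


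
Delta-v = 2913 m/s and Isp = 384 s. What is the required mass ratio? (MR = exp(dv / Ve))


Ve = 384 * 9.81 = 3767.04 m/s
MR = exp(2913 / 3767.04) = 2.167

2.167


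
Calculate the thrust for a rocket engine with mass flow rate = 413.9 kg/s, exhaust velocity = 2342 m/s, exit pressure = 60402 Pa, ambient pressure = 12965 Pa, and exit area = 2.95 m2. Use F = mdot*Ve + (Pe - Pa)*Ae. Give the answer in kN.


F = 413.9 * 2342 + (60402 - 12965) * 2.95 = 1.1093e+06 N = 1109.3 kN

1109.3 kN


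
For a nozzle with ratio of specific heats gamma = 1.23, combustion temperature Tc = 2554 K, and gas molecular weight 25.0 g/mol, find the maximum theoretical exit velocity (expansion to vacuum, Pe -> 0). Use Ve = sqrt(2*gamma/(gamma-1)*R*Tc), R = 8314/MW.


R = 8314 / 25.0 = 332.56 J/(kg.K)
Ve = sqrt(2 * 1.23 / (1.23 - 1) * 332.56 * 2554) = 3014 m/s

3014 m/s


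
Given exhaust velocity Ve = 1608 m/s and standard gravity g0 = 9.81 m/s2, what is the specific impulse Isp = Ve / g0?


Isp = Ve / g0 = 1608 / 9.81 = 163.9 s

163.9 s


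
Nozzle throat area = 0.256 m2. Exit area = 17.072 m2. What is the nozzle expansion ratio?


AR = 17.072 / 0.256 = 66.7

66.7


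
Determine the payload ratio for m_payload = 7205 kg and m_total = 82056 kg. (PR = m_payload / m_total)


PR = 7205 / 82056 = 0.0878

0.0878


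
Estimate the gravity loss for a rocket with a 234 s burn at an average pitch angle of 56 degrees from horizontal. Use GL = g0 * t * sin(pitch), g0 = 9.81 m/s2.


GL = 9.81 * 234 * sin(56 deg) = 1903 m/s

1903 m/s


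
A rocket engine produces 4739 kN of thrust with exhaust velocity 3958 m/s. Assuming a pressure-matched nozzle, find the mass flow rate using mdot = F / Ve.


mdot = F / Ve = 4739000 / 3958 = 1197.3 kg/s

1197.3 kg/s


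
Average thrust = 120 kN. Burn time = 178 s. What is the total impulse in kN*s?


It = 120 * 178 = 21360 kN*s

21360 kN*s


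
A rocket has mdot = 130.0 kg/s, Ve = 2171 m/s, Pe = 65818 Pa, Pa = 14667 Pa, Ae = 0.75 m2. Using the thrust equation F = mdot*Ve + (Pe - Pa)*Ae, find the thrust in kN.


F = 130.0 * 2171 + (65818 - 14667) * 0.75 = 320593.0 N = 320.6 kN

320.6 kN


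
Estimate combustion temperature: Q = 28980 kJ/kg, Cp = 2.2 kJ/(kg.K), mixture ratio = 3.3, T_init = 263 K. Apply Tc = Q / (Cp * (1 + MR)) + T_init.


Tc = 28980 / (2.2 * (1 + 3.3)) + 263 = 3326 K

3326 K


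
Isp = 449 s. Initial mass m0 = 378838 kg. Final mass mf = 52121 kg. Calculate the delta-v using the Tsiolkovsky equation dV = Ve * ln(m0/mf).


Ve = 449 * 9.81 = 4404.69 m/s
dV = 4404.69 * ln(378838/52121) = 8737 m/s

8737 m/s


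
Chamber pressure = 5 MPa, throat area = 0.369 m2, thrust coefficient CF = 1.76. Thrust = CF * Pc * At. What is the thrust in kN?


F = 1.76 * 5e6 * 0.369 = 3.2472e+06 N = 3247.2 kN

3247.2 kN


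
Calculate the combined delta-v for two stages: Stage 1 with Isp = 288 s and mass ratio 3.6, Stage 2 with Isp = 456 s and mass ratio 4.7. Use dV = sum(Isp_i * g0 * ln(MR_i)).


dV1 = 288 * 9.81 * ln(3.6) = 3619.0 m/s
dV2 = 456 * 9.81 * ln(4.7) = 6922.8 m/s
Total dV = 3619.0 + 6922.8 = 10541.8 m/s ~ 10542 m/s

10542 m/s


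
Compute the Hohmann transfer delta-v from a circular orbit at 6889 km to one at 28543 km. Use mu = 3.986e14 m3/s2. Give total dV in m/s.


V1 = sqrt(mu/r1) = 7606.6 m/s
dV1 = V1*(sqrt(2*r2/(r1+r2)) - 1) = 2048.52 m/s
V2 = sqrt(mu/r2) = 3736.96 m/s
dV2 = V2*(1 - sqrt(2*r1/(r1+r2))) = 1406.65 m/s
Total dV = 3455 m/s

3455 m/s


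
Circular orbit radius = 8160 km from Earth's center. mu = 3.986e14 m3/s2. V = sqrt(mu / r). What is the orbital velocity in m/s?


V = sqrt(3.986e14 / 8160000) = 6989 m/s

6989 m/s


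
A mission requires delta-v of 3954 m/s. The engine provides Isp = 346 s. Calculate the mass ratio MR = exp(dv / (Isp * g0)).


Ve = 346 * 9.81 = 3394.26 m/s
MR = exp(3954 / 3394.26) = 3.206

3.206


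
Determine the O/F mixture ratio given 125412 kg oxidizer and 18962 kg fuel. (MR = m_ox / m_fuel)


MR = 125412 / 18962 = 6.61

6.61


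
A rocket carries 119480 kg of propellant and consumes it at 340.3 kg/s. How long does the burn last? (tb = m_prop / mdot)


tb = 119480 / 340.3 = 351.1 s

351.1 s


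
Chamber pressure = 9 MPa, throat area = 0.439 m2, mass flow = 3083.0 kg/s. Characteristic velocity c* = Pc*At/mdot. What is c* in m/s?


c* = 9e6 * 0.439 / 3083.0 = 1282 m/s

1282 m/s


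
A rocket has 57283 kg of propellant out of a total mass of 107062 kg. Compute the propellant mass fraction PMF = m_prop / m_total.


PMF = 57283 / 107062 = 0.535

0.535


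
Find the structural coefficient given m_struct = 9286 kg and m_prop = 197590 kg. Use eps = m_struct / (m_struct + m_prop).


eps = 9286 / (9286 + 197590) = 0.0449

0.0449


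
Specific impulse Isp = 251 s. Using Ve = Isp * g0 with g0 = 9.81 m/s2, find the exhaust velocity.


Ve = Isp * g0 = 251 * 9.81 = 2462.3 m/s

2462.3 m/s


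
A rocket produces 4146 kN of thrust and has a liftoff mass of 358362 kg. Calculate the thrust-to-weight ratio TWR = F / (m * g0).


TWR = 4146000 / (358362 * 9.81) = 1.18

1.18


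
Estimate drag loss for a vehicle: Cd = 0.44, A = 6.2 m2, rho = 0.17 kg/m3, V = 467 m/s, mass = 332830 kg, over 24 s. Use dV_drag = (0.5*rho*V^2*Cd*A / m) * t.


D = 0.5 * 0.17 * 467^2 * 0.44 * 6.2 = 50570.48 N
a = 50570.48 / 332830 = 0.1519 m/s2
dV = 0.1519 * 24 = 3.6 m/s

3.6 m/s


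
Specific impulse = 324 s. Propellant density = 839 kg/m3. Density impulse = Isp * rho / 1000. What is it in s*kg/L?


rho*Isp = 324 * 839 / 1000 = 272 s*kg/L

272 s*kg/L


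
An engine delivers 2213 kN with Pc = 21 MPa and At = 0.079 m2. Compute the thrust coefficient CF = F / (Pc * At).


CF = 2213000 / (21e6 * 0.079) = 1.33

1.33


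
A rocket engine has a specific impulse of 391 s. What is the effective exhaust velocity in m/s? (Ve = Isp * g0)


Ve = Isp * g0 = 391 * 9.81 = 3835.7 m/s

3835.7 m/s


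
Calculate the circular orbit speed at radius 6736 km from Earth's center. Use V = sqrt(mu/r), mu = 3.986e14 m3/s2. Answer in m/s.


V = sqrt(3.986e14 / 6736000) = 7693 m/s

7693 m/s


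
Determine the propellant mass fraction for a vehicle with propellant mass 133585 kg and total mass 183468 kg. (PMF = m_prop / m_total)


PMF = 133585 / 183468 = 0.728

0.728


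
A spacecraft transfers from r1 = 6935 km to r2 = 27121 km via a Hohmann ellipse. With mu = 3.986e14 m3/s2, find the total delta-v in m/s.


V1 = sqrt(mu/r1) = 7581.33 m/s
dV1 = V1*(sqrt(2*r2/(r1+r2)) - 1) = 1986.57 m/s
V2 = sqrt(mu/r2) = 3833.68 m/s
dV2 = V2*(1 - sqrt(2*r1/(r1+r2))) = 1387.11 m/s
Total dV = 3374 m/s

3374 m/s


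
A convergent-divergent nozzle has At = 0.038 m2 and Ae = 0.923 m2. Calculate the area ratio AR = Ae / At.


AR = 0.923 / 0.038 = 24.3

24.3


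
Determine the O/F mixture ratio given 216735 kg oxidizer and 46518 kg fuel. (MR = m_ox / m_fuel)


MR = 216735 / 46518 = 4.66

4.66


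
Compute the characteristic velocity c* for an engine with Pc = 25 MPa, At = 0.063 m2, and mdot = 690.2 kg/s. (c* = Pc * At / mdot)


c* = 25e6 * 0.063 / 690.2 = 2282 m/s

2282 m/s


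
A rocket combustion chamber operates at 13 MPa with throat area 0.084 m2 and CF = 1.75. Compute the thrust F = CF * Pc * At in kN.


F = 1.75 * 13e6 * 0.084 = 1.9110e+06 N = 1911.0 kN

1911.0 kN


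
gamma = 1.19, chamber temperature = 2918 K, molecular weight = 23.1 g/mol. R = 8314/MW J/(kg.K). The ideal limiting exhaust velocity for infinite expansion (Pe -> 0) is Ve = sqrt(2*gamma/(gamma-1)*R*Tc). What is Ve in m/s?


R = 8314 / 23.1 = 359.91 J/(kg.K)
Ve = sqrt(2 * 1.19 / (1.19 - 1) * 359.91 * 2918) = 3627 m/s

3627 m/s


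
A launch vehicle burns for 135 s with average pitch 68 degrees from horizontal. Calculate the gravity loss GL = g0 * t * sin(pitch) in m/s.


GL = 9.81 * 135 * sin(68 deg) = 1228 m/s

1228 m/s


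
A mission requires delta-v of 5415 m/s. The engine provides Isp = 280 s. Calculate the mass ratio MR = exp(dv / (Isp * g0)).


Ve = 280 * 9.81 = 2746.8 m/s
MR = exp(5415 / 2746.8) = 7.181

7.181


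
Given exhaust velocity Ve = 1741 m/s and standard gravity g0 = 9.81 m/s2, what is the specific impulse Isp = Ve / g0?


Isp = Ve / g0 = 1741 / 9.81 = 177.5 s

177.5 s


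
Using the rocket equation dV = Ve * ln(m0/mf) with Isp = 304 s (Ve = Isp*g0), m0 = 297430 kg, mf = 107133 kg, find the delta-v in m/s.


Ve = 304 * 9.81 = 2982.24 m/s
dV = 2982.24 * ln(297430/107133) = 3045 m/s

3045 m/s


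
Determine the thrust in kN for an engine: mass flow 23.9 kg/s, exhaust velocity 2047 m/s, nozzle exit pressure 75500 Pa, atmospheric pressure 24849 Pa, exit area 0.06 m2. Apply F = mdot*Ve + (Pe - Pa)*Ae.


F = 23.9 * 2047 + (75500 - 24849) * 0.06 = 51962.0 N = 52.0 kN

52.0 kN


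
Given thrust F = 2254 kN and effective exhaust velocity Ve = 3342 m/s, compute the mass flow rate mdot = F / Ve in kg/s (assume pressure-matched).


mdot = F / Ve = 2254000 / 3342 = 674.4 kg/s

674.4 kg/s


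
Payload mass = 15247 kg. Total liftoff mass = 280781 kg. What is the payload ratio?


PR = 15247 / 280781 = 0.0543

0.0543


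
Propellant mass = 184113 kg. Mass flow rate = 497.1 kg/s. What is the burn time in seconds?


tb = 184113 / 497.1 = 370.4 s

370.4 s


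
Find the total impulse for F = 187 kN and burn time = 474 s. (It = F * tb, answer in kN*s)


It = 187 * 474 = 88638 kN*s

88638 kN*s


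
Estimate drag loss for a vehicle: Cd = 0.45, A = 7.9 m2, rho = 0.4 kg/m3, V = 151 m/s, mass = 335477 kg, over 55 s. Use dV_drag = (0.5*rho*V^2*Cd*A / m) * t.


D = 0.5 * 0.4 * 151^2 * 0.45 * 7.9 = 16211.51 N
a = 16211.51 / 335477 = 0.0483 m/s2
dV = 0.0483 * 55 = 2.7 m/s

2.7 m/s


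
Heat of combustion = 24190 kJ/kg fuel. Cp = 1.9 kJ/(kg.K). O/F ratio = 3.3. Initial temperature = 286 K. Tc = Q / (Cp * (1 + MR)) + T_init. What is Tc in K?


Tc = 24190 / (1.9 * (1 + 3.3)) + 286 = 3247 K

3247 K


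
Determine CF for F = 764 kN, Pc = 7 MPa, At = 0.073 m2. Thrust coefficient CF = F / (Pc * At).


CF = 764000 / (7e6 * 0.073) = 1.5

1.5


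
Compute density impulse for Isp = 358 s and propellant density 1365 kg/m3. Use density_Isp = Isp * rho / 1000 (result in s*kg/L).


rho*Isp = 358 * 1365 / 1000 = 489 s*kg/L

489 s*kg/L


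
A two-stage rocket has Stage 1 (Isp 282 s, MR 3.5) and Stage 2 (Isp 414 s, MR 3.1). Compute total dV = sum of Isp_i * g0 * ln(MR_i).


dV1 = 282 * 9.81 * ln(3.5) = 3465.7 m/s
dV2 = 414 * 9.81 * ln(3.1) = 4595.0 m/s
Total dV = 3465.7 + 4595.0 = 8060.7 m/s ~ 8061 m/s

8061 m/s


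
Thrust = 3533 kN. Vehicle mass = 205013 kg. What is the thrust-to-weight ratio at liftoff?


TWR = 3533000 / (205013 * 9.81) = 1.76

1.76


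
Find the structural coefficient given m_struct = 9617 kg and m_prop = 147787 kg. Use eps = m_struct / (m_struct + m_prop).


eps = 9617 / (9617 + 147787) = 0.0611

0.0611


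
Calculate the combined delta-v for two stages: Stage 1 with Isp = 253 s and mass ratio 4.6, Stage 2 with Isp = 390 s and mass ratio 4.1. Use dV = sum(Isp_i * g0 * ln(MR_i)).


dV1 = 253 * 9.81 * ln(4.6) = 3787.6 m/s
dV2 = 390 * 9.81 * ln(4.1) = 5398.3 m/s
Total dV = 3787.6 + 5398.3 = 9185.9 m/s ~ 9186 m/s

9186 m/s


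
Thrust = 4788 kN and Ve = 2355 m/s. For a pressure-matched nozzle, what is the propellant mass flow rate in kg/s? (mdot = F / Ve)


mdot = F / Ve = 4788000 / 2355 = 2033.1 kg/s

2033.1 kg/s


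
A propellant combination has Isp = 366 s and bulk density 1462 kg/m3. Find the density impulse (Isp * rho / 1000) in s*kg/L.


rho*Isp = 366 * 1462 / 1000 = 535 s*kg/L

535 s*kg/L


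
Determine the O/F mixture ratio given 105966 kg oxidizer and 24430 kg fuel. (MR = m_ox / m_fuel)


MR = 105966 / 24430 = 4.34

4.34


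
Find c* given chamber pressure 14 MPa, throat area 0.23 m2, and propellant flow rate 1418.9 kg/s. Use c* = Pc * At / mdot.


c* = 14e6 * 0.23 / 1418.9 = 2269 m/s

2269 m/s


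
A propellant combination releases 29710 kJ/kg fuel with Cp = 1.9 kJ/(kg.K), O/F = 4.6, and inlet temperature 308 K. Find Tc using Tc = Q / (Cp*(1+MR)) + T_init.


Tc = 29710 / (1.9 * (1 + 4.6)) + 308 = 3100 K

3100 K


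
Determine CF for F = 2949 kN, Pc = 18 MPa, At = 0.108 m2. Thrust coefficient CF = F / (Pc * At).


CF = 2949000 / (18e6 * 0.108) = 1.52

1.52


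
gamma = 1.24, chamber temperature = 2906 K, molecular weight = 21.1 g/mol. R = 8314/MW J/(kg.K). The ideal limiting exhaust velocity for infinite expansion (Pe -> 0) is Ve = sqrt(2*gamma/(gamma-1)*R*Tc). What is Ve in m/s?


R = 8314 / 21.1 = 394.03 J/(kg.K)
Ve = sqrt(2 * 1.24 / (1.24 - 1) * 394.03 * 2906) = 3440 m/s

3440 m/s


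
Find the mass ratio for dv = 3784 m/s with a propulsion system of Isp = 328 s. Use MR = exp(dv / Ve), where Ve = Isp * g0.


Ve = 328 * 9.81 = 3217.68 m/s
MR = exp(3784 / 3217.68) = 3.241

3.241


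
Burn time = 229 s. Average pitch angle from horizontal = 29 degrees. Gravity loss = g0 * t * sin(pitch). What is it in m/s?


GL = 9.81 * 229 * sin(29 deg) = 1089 m/s

1089 m/s


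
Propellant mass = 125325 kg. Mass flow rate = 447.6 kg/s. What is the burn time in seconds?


tb = 125325 / 447.6 = 280.0 s

280.0 s


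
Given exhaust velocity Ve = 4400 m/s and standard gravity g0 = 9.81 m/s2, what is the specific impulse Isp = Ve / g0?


Isp = Ve / g0 = 4400 / 9.81 = 448.5 s

448.5 s


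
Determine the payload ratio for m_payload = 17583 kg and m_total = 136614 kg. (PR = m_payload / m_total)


PR = 17583 / 136614 = 0.1287

0.1287


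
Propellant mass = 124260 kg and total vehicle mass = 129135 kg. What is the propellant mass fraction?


PMF = 124260 / 129135 = 0.962

0.962


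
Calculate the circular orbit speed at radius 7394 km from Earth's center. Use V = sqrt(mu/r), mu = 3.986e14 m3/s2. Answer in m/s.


V = sqrt(3.986e14 / 7394000) = 7342 m/s

7342 m/s


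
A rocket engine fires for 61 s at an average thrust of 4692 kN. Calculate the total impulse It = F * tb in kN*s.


It = 4692 * 61 = 286212 kN*s

286212 kN*s


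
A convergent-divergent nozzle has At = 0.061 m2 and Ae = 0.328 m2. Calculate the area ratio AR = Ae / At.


AR = 0.328 / 0.061 = 5.4

5.4


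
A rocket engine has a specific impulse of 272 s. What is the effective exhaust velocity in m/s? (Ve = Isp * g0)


Ve = Isp * g0 = 272 * 9.81 = 2668.3 m/s

2668.3 m/s


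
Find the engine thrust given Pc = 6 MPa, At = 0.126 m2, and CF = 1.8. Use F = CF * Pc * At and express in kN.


F = 1.8 * 6e6 * 0.126 = 1.3608e+06 N = 1360.8 kN

1360.8 kN


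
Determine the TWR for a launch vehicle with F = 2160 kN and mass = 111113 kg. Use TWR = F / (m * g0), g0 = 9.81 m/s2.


TWR = 2160000 / (111113 * 9.81) = 1.98

1.98


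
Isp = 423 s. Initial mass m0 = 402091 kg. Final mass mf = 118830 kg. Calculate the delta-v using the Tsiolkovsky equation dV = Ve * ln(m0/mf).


Ve = 423 * 9.81 = 4149.63 m/s
dV = 4149.63 * ln(402091/118830) = 5058 m/s

5058 m/s


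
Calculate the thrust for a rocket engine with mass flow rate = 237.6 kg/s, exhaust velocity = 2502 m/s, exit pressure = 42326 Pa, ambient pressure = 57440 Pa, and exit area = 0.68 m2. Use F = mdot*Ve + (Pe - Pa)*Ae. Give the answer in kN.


F = 237.6 * 2502 + (42326 - 57440) * 0.68 = 584198.0 N = 584.2 kN

584.2 kN


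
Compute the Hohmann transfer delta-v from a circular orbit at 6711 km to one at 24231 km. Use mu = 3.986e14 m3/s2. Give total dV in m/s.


V1 = sqrt(mu/r1) = 7706.82 m/s
dV1 = V1*(sqrt(2*r2/(r1+r2)) - 1) = 1938.17 m/s
V2 = sqrt(mu/r2) = 4055.86 m/s
dV2 = V2*(1 - sqrt(2*r1/(r1+r2))) = 1384.59 m/s
Total dV = 3323 m/s

3323 m/s


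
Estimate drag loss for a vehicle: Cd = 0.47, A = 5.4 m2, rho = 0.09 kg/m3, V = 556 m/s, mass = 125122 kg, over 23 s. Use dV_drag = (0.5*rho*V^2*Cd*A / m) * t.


D = 0.5 * 0.09 * 556^2 * 0.47 * 5.4 = 35306.42 N
a = 35306.42 / 125122 = 0.2822 m/s2
dV = 0.2822 * 23 = 6.5 m/s

6.5 m/s


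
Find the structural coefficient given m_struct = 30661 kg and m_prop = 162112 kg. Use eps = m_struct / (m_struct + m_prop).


eps = 30661 / (30661 + 162112) = 0.1591

0.1591


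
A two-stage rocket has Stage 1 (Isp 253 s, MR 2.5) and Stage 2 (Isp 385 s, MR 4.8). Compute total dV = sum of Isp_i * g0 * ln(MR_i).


dV1 = 253 * 9.81 * ln(2.5) = 2274.2 m/s
dV2 = 385 * 9.81 * ln(4.8) = 5924.4 m/s
Total dV = 2274.2 + 5924.4 = 8198.6 m/s ~ 8199 m/s

8199 m/s


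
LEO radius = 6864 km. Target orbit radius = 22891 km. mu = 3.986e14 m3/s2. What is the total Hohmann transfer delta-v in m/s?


V1 = sqrt(mu/r1) = 7620.44 m/s
dV1 = V1*(sqrt(2*r2/(r1+r2)) - 1) = 1832.08 m/s
V2 = sqrt(mu/r2) = 4172.88 m/s
dV2 = V2*(1 - sqrt(2*r1/(r1+r2))) = 1338.49 m/s
Total dV = 3171 m/s

3171 m/s


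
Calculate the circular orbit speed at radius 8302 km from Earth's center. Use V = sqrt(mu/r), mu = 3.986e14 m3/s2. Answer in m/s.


V = sqrt(3.986e14 / 8302000) = 6929 m/s

6929 m/s


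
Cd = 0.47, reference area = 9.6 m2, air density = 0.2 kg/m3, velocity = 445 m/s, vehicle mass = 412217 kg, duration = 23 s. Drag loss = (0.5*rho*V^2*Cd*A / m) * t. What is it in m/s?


D = 0.5 * 0.2 * 445^2 * 0.47 * 9.6 = 89348.88 N
a = 89348.88 / 412217 = 0.2168 m/s2
dV = 0.2168 * 23 = 5.0 m/s

5.0 m/s


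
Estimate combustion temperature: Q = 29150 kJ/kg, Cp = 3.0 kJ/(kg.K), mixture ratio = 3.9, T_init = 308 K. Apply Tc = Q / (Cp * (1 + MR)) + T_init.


Tc = 29150 / (3.0 * (1 + 3.9)) + 308 = 2291 K

2291 K


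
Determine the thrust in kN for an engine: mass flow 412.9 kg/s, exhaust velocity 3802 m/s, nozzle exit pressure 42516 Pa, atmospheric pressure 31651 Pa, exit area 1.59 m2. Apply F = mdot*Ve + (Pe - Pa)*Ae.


F = 412.9 * 3802 + (42516 - 31651) * 1.59 = 1.5871e+06 N = 1587.1 kN

1587.1 kN


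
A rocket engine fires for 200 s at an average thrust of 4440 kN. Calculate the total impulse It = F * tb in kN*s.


It = 4440 * 200 = 888000 kN*s

888000 kN*s


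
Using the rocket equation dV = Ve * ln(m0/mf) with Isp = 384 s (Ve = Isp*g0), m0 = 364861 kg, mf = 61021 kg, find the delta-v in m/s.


Ve = 384 * 9.81 = 3767.04 m/s
dV = 3767.04 * ln(364861/61021) = 6737 m/s

6737 m/s


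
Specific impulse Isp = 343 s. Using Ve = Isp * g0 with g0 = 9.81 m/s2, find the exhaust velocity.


Ve = Isp * g0 = 343 * 9.81 = 3364.8 m/s

3364.8 m/s


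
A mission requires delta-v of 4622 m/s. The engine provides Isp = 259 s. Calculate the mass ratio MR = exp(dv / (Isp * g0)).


Ve = 259 * 9.81 = 2540.79 m/s
MR = exp(4622 / 2540.79) = 6.166

6.166


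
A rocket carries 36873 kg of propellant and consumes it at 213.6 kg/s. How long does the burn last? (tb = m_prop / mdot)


tb = 36873 / 213.6 = 172.6 s

172.6 s


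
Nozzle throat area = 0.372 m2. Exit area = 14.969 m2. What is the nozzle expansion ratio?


AR = 14.969 / 0.372 = 40.2

40.2


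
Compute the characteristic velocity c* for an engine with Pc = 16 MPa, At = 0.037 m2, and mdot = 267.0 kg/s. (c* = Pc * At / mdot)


c* = 16e6 * 0.037 / 267.0 = 2217 m/s

2217 m/s


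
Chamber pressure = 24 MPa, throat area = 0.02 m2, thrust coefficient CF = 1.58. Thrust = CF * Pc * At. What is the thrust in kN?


F = 1.58 * 24e6 * 0.02 = 758400.0 N = 758.4 kN

758.4 kN


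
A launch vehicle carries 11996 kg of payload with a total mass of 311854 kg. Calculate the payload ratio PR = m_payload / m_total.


PR = 11996 / 311854 = 0.0385

0.0385


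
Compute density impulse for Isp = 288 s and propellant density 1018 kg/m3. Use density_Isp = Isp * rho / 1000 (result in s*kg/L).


rho*Isp = 288 * 1018 / 1000 = 293 s*kg/L

293 s*kg/L


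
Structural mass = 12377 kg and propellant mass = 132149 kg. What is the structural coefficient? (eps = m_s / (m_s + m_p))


eps = 12377 / (12377 + 132149) = 0.0856

0.0856


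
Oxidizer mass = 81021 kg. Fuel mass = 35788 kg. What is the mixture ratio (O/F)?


MR = 81021 / 35788 = 2.26

2.26


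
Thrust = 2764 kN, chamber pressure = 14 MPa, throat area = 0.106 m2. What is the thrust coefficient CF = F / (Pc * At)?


CF = 2764000 / (14e6 * 0.106) = 1.86

1.86


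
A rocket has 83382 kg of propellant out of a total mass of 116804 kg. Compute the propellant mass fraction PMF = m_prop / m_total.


PMF = 83382 / 116804 = 0.714

0.714


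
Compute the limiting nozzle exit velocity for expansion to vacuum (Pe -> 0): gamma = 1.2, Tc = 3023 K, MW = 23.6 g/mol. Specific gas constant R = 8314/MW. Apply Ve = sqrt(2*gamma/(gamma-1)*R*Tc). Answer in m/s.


R = 8314 / 23.6 = 352.29 J/(kg.K)
Ve = sqrt(2 * 1.2 / (1.2 - 1) * 352.29 * 3023) = 3575 m/s

3575 m/s


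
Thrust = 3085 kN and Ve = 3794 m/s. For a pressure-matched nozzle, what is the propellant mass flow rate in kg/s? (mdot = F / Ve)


mdot = F / Ve = 3085000 / 3794 = 813.1 kg/s

813.1 kg/s


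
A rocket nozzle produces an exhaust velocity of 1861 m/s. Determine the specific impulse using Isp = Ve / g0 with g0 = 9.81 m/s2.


Isp = Ve / g0 = 1861 / 9.81 = 189.7 s

189.7 s
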